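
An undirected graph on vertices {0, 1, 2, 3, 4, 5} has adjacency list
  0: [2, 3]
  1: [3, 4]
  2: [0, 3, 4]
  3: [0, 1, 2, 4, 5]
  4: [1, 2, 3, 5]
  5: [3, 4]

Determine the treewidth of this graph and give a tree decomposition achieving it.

Treewidth 2.
Bags: B1 = {2, 3, 4}  B2 = {3, 4, 5}  B3 = {0, 2, 3}  B4 = {1, 3, 4}
Tree: B1–B2, B1–B3, B1–B4

The largest bag has 3 vertices, giving width 2; this decomposition certifies tw(G) ≤ 2. For the lower bound, the 3 vertices {0, 2, 3} are pairwise adjacent, and any tree decomposition puts a clique entirely inside one bag — forcing width ≥ 2. Combining the bounds, tw(G) = 2.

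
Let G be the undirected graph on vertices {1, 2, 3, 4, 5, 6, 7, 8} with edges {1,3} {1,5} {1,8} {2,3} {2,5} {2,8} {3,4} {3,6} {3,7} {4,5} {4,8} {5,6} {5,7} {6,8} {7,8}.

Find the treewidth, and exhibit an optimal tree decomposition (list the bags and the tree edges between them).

Treewidth 3.
One optimal decomposition is:
Bags: B1 = {3, 5, 6, 8}  B2 = {3, 4, 5, 8}  B3 = {1, 3, 5, 8}  B4 = {2, 3, 5, 8}  B5 = {3, 5, 7, 8}
Tree: B1–B2, B2–B3, B3–B4, B4–B5

Every bag has size at most 4, so the width is 4 − 1 = 3 and tw(G) ≤ 3. For the lower bound: the 4 vertex sets {5,6}, {4,8}, {3}, {1} are disjoint, each induces a connected subgraph, and every pair is joined by at least one edge of G. Contracting each set to a single vertex therefore yields K_{4} as a minor, and since treewidth is minor-monotone, tw(G) ≥ tw(K_{4}) = 3. Hence tw(G) = 3 exactly.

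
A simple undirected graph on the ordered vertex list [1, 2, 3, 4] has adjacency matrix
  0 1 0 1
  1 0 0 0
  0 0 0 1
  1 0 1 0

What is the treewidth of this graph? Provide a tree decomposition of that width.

The largest bag has 2 vertices, giving width 1; this decomposition certifies tw(G) ≤ 1. Any graph with an edge has treewidth ≥ 1, and G has the edge 3–4. Combining the bounds, tw(G) = 1.

Treewidth 1.
One such decomposition:
Bags: B1 = {3, 4}  B2 = {1, 4}  B3 = {1, 2}
Tree: B1–B2, B2–B3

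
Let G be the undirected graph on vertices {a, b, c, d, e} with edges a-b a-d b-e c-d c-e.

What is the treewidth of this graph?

A width-2 tree decomposition is:
Bags: B1 = {c, d, e}  B2 = {b, d, e}  B3 = {a, b, d}
Tree: B1–B2, B2–B3
The largest bag has 3 vertices, giving width 2; this decomposition certifies tw(G) ≤ 2. Since d–c–e–b–a–d is a cycle in G, G is not acyclic. Forests are exactly the graphs of treewidth ≤ 1, so tw(G) ≥ 2. Combining the bounds, tw(G) = 2.

2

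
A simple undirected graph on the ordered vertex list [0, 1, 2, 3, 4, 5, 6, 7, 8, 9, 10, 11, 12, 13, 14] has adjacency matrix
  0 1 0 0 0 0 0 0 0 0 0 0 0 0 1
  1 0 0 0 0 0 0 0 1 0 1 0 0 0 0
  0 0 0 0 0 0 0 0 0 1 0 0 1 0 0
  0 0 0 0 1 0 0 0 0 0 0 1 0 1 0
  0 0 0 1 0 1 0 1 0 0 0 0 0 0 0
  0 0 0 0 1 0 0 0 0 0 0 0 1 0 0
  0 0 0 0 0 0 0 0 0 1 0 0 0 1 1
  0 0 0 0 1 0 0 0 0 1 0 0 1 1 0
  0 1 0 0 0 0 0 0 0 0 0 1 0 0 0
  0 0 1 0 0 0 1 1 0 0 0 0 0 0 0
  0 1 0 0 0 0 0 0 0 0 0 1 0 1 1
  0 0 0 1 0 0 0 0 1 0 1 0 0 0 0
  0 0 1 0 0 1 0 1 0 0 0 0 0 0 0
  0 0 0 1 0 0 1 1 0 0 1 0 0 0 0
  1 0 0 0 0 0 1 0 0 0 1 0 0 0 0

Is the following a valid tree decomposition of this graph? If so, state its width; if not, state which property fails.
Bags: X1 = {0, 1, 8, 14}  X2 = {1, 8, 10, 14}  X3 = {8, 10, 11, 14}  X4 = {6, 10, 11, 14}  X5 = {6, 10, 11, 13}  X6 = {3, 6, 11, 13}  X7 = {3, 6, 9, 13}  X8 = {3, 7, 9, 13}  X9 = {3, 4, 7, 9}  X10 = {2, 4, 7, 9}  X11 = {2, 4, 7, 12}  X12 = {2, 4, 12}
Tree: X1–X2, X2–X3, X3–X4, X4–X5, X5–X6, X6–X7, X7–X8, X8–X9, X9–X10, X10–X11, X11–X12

A tree decomposition must satisfy three properties: every vertex lies in some bag; for every edge, both endpoints lie together in some bag; and for every vertex, the bags containing it form a connected subtree. Here vertex 5 appears in no bag, so the decomposition is invalid.

No — vertex 5 appears in no bag.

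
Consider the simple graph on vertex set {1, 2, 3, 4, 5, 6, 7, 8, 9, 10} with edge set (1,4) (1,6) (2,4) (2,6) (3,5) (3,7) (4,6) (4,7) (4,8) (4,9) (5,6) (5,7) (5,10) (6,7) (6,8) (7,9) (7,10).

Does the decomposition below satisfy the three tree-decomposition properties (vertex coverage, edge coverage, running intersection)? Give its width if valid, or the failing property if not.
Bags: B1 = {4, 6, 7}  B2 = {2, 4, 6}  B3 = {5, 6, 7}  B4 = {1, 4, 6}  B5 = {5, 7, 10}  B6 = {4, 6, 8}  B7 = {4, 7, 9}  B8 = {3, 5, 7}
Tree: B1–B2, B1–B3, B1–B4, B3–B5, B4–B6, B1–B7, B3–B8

Yes; width 2.

Every vertex of G appears in some bag (union = {1, 2, 3, 4, 5, 6, 7, 8, 9, 10}); every edge is covered by a bag; and for each vertex v the set of bags containing v is connected in the bag tree. The decomposition is therefore valid. The largest bag has 3 vertices, so the width is 2.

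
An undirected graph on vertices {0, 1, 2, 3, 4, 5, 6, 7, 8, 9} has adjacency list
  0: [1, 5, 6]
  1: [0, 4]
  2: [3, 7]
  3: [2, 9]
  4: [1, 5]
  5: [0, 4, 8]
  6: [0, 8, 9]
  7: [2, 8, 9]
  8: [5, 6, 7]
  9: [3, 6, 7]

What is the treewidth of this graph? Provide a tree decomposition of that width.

Every bag has size at most 3, so the width is 3 − 1 = 2 and tw(G) ≤ 2. Since 4–1–0–5–4 is a cycle in G, G is not acyclic. Forests are exactly the graphs of treewidth ≤ 1, so tw(G) ≥ 2. The upper and lower bounds meet at 2, so that is the treewidth.

Treewidth 2.
One such decomposition:
Bags: B1 = {1, 4, 5}  B2 = {0, 1, 5}  B3 = {0, 5, 8}  B4 = {0, 6, 8}  B5 = {6, 7, 8}  B6 = {6, 7, 9}  B7 = {2, 7, 9}  B8 = {2, 3, 9}
Tree: B1–B2, B2–B3, B3–B4, B4–B5, B5–B6, B6–B7, B7–B8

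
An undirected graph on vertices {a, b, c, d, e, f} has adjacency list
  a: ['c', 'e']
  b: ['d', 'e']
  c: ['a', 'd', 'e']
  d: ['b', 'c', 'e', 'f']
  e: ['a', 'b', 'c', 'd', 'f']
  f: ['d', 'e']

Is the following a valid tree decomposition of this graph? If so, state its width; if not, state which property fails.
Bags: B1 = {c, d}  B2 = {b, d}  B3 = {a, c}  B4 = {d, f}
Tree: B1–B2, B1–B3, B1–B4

A tree decomposition must satisfy three properties: every vertex lies in some bag; for every edge, both endpoints lie together in some bag; and for every vertex, the bags containing it form a connected subtree. Here vertex e appears in no bag, so the decomposition is invalid.

No — vertex e appears in no bag.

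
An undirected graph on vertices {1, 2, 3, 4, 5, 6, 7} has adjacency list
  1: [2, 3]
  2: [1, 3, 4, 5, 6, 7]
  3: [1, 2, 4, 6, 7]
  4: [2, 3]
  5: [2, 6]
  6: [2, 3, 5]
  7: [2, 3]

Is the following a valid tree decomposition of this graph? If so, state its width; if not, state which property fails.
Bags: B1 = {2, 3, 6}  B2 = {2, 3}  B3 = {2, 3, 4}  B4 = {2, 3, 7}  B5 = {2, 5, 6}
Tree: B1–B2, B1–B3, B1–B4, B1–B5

No — vertex 1 appears in no bag.

A tree decomposition must satisfy three properties: every vertex lies in some bag; for every edge, both endpoints lie together in some bag; and for every vertex, the bags containing it form a connected subtree. Here vertex 1 appears in no bag, so the decomposition is invalid.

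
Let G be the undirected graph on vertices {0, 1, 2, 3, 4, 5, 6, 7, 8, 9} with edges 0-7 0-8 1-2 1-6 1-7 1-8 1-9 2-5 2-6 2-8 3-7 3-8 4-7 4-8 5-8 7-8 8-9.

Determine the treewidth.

2

A width-2 tree decomposition is:
Bags: B1 = {1, 7, 8}  B2 = {3, 7, 8}  B3 = {1, 8, 9}  B4 = {0, 7, 8}  B5 = {1, 2, 8}  B6 = {2, 5, 8}  B7 = {4, 7, 8}  B8 = {1, 2, 6}
Tree: B1–B2, B1–B3, B1–B4, B1–B5, B5–B6, B1–B7, B5–B8
Every bag has size at most 3, so the width is 3 − 1 = 2 and tw(G) ≤ 2. For the lower bound, the 3 vertices {1, 8, 9} are pairwise adjacent, and any tree decomposition puts a clique entirely inside one bag — forcing width ≥ 2. Hence tw(G) = 2 exactly.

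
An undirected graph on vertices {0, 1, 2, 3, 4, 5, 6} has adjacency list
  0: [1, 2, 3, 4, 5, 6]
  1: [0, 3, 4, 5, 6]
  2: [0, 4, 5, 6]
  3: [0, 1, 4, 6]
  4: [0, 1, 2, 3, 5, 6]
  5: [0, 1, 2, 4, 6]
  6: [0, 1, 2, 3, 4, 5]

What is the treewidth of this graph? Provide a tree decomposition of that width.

Treewidth 4.
Bags: B1 = {0, 1, 3, 4, 6}  B2 = {0, 1, 4, 5, 6}  B3 = {0, 2, 4, 5, 6}
Tree: B1–B2, B2–B3

Each bag holds 5 vertices, so the decomposition has width 4, which upper-bounds the treewidth. For the lower bound, the 5 vertices {0, 1, 3, 4, 6} are pairwise adjacent, and any tree decomposition puts a clique entirely inside one bag — forcing width ≥ 4. Therefore the treewidth is 4.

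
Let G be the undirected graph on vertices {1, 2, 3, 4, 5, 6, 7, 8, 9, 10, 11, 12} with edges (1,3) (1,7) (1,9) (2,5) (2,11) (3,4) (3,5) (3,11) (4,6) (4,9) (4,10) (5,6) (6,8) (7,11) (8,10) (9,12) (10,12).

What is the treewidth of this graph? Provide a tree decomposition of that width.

Treewidth 3.
Bags: B1 = {8, 9, 10, 12}  B2 = {4, 8, 9, 10}  B3 = {4, 6, 8, 9}  B4 = {1, 4, 6, 9}  B5 = {1, 3, 4, 6}  B6 = {1, 3, 5, 6}  B7 = {1, 3, 5, 7}  B8 = {3, 5, 7, 11}  B9 = {2, 5, 7, 11}
Tree: B1–B2, B2–B3, B3–B4, B4–B5, B5–B6, B6–B7, B7–B8, B8–B9

Every bag has size at most 4, so the width is 4 − 1 = 3 and tw(G) ≤ 3. For the lower bound: the 4 vertex sets {8,10,12}, {9}, {4}, {1,3,5,6} are disjoint, each induces a connected subgraph, and every pair is joined by at least one edge of G. Contracting each set to a single vertex therefore yields K_{4} as a minor, and since treewidth is minor-monotone, tw(G) ≥ tw(K_{4}) = 3. Therefore the treewidth is 3.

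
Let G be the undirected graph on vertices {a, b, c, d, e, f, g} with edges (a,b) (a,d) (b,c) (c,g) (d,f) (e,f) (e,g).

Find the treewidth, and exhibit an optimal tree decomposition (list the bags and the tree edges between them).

Every bag has size at most 3, so the width is 3 − 1 = 2 and tw(G) ≤ 2. Since g–c–b–a–d–f–e–g is a cycle in G, G is not acyclic. Forests are exactly the graphs of treewidth ≤ 1, so tw(G) ≥ 2. The upper and lower bounds meet at 2, so that is the treewidth.

Treewidth 2.
One optimal decomposition is:
Bags: B1 = {b, c, g}  B2 = {a, b, g}  B3 = {a, d, g}  B4 = {d, f, g}  B5 = {e, f, g}
Tree: B1–B2, B2–B3, B3–B4, B4–B5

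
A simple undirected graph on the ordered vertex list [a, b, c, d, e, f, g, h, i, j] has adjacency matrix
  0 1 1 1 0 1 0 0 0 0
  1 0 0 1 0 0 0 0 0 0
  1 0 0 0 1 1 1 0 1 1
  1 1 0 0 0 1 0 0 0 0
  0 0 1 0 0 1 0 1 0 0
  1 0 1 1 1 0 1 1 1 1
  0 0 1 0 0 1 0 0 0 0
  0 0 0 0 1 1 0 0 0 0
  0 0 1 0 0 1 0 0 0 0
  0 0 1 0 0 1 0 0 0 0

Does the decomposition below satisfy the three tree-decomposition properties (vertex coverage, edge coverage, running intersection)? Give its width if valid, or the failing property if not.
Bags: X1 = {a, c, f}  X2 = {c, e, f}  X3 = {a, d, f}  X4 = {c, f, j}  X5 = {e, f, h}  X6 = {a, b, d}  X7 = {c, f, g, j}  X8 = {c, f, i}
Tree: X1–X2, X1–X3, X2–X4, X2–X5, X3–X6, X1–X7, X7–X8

A tree decomposition must satisfy three properties: every vertex lies in some bag; for every edge, both endpoints lie together in some bag; and for every vertex, the bags containing it form a connected subtree. Here bags containing vertex j are not connected in the tree, so the decomposition is invalid.

No — bags containing vertex j are not connected in the tree.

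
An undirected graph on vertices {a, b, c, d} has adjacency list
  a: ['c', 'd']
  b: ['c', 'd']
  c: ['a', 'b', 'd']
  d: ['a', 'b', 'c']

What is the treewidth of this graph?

2

A width-2 tree decomposition is:
Bags: B1 = {a, c, d}  B2 = {b, c, d}
Tree: B1–B2
The largest bag has 3 vertices, giving width 2; this decomposition certifies tw(G) ≤ 2. On the other hand G contains the 3-clique {a, c, d}. A clique must lie in a single bag of any decomposition, so no decomposition can have width below 2. Therefore the treewidth is 2.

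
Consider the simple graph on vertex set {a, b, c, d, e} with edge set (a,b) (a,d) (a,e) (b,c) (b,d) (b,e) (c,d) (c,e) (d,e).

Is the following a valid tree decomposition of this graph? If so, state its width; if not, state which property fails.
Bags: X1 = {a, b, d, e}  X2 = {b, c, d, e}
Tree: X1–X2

Checking the three conditions: (i) the bags cover all of {a, b, c, d, e}; (ii) for each edge, some bag contains both endpoints; (iii) the bags containing any fixed vertex form a subtree. All hold, so the decomposition is valid with width 4 − 1 = 3.

Yes; width 3.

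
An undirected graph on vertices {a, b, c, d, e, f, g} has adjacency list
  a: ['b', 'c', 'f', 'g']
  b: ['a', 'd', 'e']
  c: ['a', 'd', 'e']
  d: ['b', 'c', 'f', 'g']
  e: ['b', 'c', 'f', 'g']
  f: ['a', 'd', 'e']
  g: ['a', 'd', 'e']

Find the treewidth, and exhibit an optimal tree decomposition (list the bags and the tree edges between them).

Every bag has size at most 4, so the width is 4 − 1 = 3 and tw(G) ≤ 3. For the lower bound: the 4 vertex sets {d,g}, {b,e}, {a}, {f} are disjoint, each induces a connected subgraph, and every pair is joined by at least one edge of G. Contracting each set to a single vertex therefore yields K_{4} as a minor, and since treewidth is minor-monotone, tw(G) ≥ tw(K_{4}) = 3. Combining the bounds, tw(G) = 3.

Treewidth 3.
One such decomposition:
Bags: B1 = {a, d, e, g}  B2 = {a, b, d, e}  B3 = {a, d, e, f}  B4 = {a, c, d, e}
Tree: B1–B2, B2–B3, B3–B4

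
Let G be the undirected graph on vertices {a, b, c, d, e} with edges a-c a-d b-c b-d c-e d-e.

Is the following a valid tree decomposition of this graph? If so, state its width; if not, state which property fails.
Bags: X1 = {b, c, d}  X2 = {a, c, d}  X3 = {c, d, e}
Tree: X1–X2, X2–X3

Vertex coverage: the bags together contain {a, b, c, d, e}, the full vertex set. Edge coverage: each edge of G has both endpoints in at least one bag. Running intersection: for every vertex, the bags containing it form a connected subtree. All three properties hold, so this is a valid tree decomposition of width max|bag| − 1 = 2, and hence tw(G) ≤ 2.

Yes; width 2.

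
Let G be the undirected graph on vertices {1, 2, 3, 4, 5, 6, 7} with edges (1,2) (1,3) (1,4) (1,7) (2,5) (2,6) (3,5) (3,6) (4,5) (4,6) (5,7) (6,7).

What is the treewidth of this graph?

3

A width-3 tree decomposition is:
Bags: B1 = {1, 5, 6, 7}  B2 = {1, 3, 5, 6}  B3 = {1, 2, 5, 6}  B4 = {1, 4, 5, 6}
Tree: B1–B2, B2–B3, B3–B4
Every bag has size at most 4, so the width is 4 − 1 = 3 and tw(G) ≤ 3. For the lower bound: the 4 vertex sets {1,7}, {3,5}, {6}, {2} are disjoint, each induces a connected subgraph, and every pair is joined by at least one edge of G. Contracting each set to a single vertex therefore yields K_{4} as a minor, and since treewidth is minor-monotone, tw(G) ≥ tw(K_{4}) = 3. Hence tw(G) = 3 exactly.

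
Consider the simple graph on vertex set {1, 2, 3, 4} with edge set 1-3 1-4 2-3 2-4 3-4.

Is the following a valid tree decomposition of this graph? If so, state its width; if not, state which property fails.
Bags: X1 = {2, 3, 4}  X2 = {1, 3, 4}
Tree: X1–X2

Yes; width 2.

Checking the three conditions: (i) the bags cover all of {1, 2, 3, 4}; (ii) for each edge, some bag contains both endpoints; (iii) the bags containing any fixed vertex form a subtree. All hold, so the decomposition is valid with width 3 − 1 = 2.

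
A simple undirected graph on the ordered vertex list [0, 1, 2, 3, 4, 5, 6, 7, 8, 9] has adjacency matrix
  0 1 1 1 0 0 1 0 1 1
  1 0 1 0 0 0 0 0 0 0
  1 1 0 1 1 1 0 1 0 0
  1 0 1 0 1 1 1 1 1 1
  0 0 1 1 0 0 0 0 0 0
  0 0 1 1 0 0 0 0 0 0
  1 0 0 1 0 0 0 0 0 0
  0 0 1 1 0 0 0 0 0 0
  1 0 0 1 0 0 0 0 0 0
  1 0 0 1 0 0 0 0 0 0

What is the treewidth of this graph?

2

A width-2 tree decomposition is:
Bags: B1 = {0, 2, 3}  B2 = {0, 3, 9}  B3 = {0, 3, 6}  B4 = {2, 3, 7}  B5 = {2, 3, 5}  B6 = {0, 1, 2}  B7 = {0, 3, 8}  B8 = {2, 3, 4}
Tree: B1–B2, B2–B3, B1–B4, B1–B5, B1–B6, B1–B7, B5–B8
The largest bag has 3 vertices, giving width 2; this decomposition certifies tw(G) ≤ 2. On the other hand G contains the 3-clique {0, 1, 2}. A clique must lie in a single bag of any decomposition, so no decomposition can have width below 2. The upper and lower bounds meet at 2, so that is the treewidth.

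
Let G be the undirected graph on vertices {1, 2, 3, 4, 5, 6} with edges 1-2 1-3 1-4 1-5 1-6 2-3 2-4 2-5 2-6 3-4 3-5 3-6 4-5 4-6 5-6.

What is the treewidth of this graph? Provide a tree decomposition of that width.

A single bag containing all 6 vertices is trivially a valid decomposition of width 5. For the lower bound, the 6 vertices {1, 2, 3, 4, 5, 6} are pairwise adjacent, and any tree decomposition puts a clique entirely inside one bag — forcing width ≥ 5. Hence tw(G) = 5 exactly.

Treewidth 5.
One such decomposition:
Bags: B1 = {1, 2, 3, 4, 5, 6}
Tree: (single bag)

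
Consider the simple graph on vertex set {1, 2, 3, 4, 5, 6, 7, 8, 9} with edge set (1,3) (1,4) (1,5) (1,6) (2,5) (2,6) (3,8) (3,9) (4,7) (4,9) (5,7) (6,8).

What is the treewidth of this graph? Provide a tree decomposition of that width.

The largest bag has 4 vertices, giving width 3; this decomposition certifies tw(G) ≤ 3. For the lower bound: the 4 vertex sets {3,8,9}, {4}, {1}, {2,5,6,7} are disjoint, each induces a connected subgraph, and every pair is joined by at least one edge of G. Contracting each set to a single vertex therefore yields K_{4} as a minor, and since treewidth is minor-monotone, tw(G) ≥ tw(K_{4}) = 3. Hence tw(G) = 3 exactly.

Treewidth 3.
One optimal decomposition is:
Bags: B1 = {3, 4, 8, 9}  B2 = {1, 3, 4, 8}  B3 = {1, 4, 6, 8}  B4 = {1, 4, 6, 7}  B5 = {1, 5, 6, 7}  B6 = {2, 5, 6, 7}
Tree: B1–B2, B2–B3, B3–B4, B4–B5, B5–B6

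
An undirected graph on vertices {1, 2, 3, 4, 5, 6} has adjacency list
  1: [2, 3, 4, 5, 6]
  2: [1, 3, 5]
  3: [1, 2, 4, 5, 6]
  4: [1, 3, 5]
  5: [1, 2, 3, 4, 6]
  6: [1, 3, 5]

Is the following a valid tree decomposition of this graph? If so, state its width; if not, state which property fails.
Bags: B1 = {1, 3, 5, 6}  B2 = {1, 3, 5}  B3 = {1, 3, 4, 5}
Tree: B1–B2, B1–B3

No — vertex 2 appears in no bag.

A tree decomposition must satisfy three properties: every vertex lies in some bag; for every edge, both endpoints lie together in some bag; and for every vertex, the bags containing it form a connected subtree. Here vertex 2 appears in no bag, so the decomposition is invalid.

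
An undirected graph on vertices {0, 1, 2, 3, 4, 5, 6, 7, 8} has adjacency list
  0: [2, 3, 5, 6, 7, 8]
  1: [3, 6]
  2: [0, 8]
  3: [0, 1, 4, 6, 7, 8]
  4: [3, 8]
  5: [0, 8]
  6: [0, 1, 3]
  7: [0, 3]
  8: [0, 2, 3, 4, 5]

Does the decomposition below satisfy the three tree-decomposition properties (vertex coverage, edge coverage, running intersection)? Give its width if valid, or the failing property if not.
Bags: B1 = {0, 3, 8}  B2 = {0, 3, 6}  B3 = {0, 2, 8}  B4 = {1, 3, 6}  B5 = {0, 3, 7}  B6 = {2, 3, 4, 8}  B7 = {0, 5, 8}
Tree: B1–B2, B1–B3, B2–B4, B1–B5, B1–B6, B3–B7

A tree decomposition must satisfy three properties: every vertex lies in some bag; for every edge, both endpoints lie together in some bag; and for every vertex, the bags containing it form a connected subtree. Here bags containing vertex 2 are not connected in the tree, so the decomposition is invalid.

No — bags containing vertex 2 are not connected in the tree.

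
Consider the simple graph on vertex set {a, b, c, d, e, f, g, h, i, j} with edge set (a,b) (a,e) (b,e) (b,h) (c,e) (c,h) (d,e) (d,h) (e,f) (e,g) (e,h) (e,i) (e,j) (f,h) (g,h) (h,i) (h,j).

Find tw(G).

A width-2 tree decomposition is:
Bags: B1 = {e, h, i}  B2 = {e, f, h}  B3 = {c, e, h}  B4 = {e, g, h}  B5 = {b, e, h}  B6 = {e, h, j}  B7 = {a, b, e}  B8 = {d, e, h}
Tree: B1–B2, B2–B3, B1–B4, B2–B5, B4–B6, B5–B7, B1–B8
The largest bag has 3 vertices, giving width 2; this decomposition certifies tw(G) ≤ 2. For the lower bound, the 3 vertices {d, e, h} are pairwise adjacent, and any tree decomposition puts a clique entirely inside one bag — forcing width ≥ 2. Hence tw(G) = 2 exactly.

2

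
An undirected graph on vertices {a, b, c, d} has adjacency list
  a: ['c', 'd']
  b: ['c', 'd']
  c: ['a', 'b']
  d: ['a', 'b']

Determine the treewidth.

A width-2 tree decomposition is:
Bags: B1 = {a, c, d}  B2 = {b, c, d}
Tree: B1–B2
Every bag has size at most 3, so the width is 3 − 1 = 2 and tw(G) ≤ 2. For the lower bound, G contains the cycle d–a–c–b–d, so G is not a forest; only forests have treewidth ≤ 1, hence tw(G) ≥ 2. Therefore the treewidth is 2.

2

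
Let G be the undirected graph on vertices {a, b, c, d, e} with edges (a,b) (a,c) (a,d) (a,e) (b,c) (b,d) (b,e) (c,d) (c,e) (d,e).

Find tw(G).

4

A width-4 tree decomposition is:
Bags: B1 = {a, b, c, d, e}
Tree: (single bag)
With just one bag of size 5, the width is 5 − 1 = 4, so tw(G) ≤ 4. On the other hand G contains the 5-clique {a, b, c, d, e}. A clique must lie in a single bag of any decomposition, so no decomposition can have width below 4. Therefore the treewidth is 4.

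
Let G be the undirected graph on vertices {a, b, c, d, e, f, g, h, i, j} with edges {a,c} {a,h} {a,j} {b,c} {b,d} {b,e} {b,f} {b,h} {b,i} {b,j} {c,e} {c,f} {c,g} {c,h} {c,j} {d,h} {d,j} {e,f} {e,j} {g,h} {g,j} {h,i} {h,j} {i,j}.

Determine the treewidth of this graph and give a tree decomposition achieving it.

The largest bag has 4 vertices, giving width 3; this decomposition certifies tw(G) ≤ 3. On the other hand G contains the 4-clique {b, c, e, j}. A clique must lie in a single bag of any decomposition, so no decomposition can have width below 3. Hence tw(G) = 3 exactly.

Treewidth 3.
One optimal decomposition is:
Bags: B1 = {b, d, h, j}  B2 = {b, c, h, j}  B3 = {b, c, e, j}  B4 = {a, c, h, j}  B5 = {c, g, h, j}  B6 = {b, h, i, j}  B7 = {b, c, e, f}
Tree: B1–B2, B2–B3, B2–B4, B4–B5, B2–B6, B3–B7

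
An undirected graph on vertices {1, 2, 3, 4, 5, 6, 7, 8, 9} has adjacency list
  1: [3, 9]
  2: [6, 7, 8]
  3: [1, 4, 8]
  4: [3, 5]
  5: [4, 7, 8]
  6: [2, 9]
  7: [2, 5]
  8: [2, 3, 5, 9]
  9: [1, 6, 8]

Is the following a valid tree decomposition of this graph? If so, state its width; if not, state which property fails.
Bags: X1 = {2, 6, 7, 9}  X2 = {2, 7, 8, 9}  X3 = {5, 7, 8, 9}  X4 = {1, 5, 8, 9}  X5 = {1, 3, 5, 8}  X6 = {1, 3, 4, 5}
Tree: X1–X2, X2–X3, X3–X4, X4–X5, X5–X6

Every vertex of G appears in some bag (union = {1, 2, 3, 4, 5, 6, 7, 8, 9}); every edge is covered by a bag; and for each vertex v the set of bags containing v is connected in the bag tree. The decomposition is therefore valid. The largest bag has 4 vertices, so the width is 3.

Yes; width 3.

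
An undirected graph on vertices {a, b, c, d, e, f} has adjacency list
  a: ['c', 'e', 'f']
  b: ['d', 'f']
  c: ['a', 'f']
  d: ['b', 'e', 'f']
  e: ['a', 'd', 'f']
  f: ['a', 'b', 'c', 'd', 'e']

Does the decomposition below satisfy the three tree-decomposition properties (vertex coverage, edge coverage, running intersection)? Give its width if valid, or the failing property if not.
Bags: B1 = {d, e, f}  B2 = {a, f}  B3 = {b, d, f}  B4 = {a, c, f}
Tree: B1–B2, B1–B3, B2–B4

No — edge (e,a) lies in no bag.

A tree decomposition must satisfy three properties: every vertex lies in some bag; for every edge, both endpoints lie together in some bag; and for every vertex, the bags containing it form a connected subtree. Here edge (e,a) lies in no bag, so the decomposition is invalid.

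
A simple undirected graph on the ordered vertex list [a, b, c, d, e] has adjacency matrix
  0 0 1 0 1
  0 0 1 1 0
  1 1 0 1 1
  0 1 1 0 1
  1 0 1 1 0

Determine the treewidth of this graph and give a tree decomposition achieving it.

Every bag has size at most 3, so the width is 3 − 1 = 2 and tw(G) ≤ 2. Conversely, {c, d, e} is a clique of size 3, and the vertices of any clique must share a bag in every tree decomposition; so some bag has ≥ 3 vertices and tw(G) ≥ 2. Hence tw(G) = 2 exactly.

Treewidth 2.
One such decomposition:
Bags: B1 = {a, c, e}  B2 = {c, d, e}  B3 = {b, c, d}
Tree: B1–B2, B2–B3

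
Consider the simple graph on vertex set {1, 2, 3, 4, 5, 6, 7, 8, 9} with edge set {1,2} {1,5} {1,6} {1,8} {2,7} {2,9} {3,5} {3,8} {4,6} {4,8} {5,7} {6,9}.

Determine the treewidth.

A width-3 tree decomposition is:
Bags: B1 = {3, 4, 5, 8}  B2 = {1, 4, 5, 8}  B3 = {1, 4, 5, 6}  B4 = {1, 5, 6, 7}  B5 = {1, 2, 6, 7}  B6 = {2, 6, 7, 9}
Tree: B1–B2, B2–B3, B3–B4, B4–B5, B5–B6
Each bag holds 4 vertices, so the decomposition has width 3, which upper-bounds the treewidth. For the lower bound: the 4 vertex sets {3,4,8}, {5}, {1}, {2,6,7,9} are disjoint, each induces a connected subgraph, and every pair is joined by at least one edge of G. Contracting each set to a single vertex therefore yields K_{4} as a minor, and since treewidth is minor-monotone, tw(G) ≥ tw(K_{4}) = 3. Hence tw(G) = 3 exactly.

3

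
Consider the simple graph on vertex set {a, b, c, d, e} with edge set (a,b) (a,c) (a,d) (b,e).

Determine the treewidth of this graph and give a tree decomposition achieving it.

Every bag has size at most 2, so the width is 2 − 1 = 1 and tw(G) ≤ 1. Since G has at least one edge (e.g. b–e), it is not an edgeless graph, so tw(G) ≥ 1. Combining the bounds, tw(G) = 1.

Treewidth 1.
One optimal decomposition is:
Bags: B1 = {b, e}  B2 = {a, b}  B3 = {a, c}  B4 = {a, d}
Tree: B1–B2, B2–B3, B2–B4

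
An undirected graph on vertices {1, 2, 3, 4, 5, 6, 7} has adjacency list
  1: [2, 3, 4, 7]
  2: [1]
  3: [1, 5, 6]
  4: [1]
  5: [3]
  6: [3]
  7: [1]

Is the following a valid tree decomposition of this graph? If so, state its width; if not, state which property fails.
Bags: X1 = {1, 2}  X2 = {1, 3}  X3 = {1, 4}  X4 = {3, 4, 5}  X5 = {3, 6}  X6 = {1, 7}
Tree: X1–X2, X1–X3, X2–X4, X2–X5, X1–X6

No — bags containing vertex 4 are not connected in the tree.

A tree decomposition must satisfy three properties: every vertex lies in some bag; for every edge, both endpoints lie together in some bag; and for every vertex, the bags containing it form a connected subtree. Here bags containing vertex 4 are not connected in the tree, so the decomposition is invalid.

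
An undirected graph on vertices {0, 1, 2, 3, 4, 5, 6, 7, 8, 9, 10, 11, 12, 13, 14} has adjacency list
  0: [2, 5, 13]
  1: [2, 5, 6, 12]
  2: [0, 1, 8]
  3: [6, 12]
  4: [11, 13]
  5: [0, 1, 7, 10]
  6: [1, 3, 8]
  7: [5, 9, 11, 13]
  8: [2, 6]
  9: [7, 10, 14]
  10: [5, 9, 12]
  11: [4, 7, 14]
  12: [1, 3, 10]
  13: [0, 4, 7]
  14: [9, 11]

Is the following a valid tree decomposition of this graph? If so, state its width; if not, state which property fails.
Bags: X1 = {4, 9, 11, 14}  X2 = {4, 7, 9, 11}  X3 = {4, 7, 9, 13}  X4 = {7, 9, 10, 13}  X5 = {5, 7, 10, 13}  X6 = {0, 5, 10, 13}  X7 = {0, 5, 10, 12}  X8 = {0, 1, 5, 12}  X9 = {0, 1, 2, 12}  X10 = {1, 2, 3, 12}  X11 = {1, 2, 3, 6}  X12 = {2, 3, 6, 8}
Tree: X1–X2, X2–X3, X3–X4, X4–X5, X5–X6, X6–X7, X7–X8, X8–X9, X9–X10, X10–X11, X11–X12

Yes; width 3.

Vertex coverage: the bags together contain {0, 1, 2, 3, 4, 5, 6, 7, 8, 9, 10, 11, 12, 13, 14}, the full vertex set. Edge coverage: each edge of G has both endpoints in at least one bag. Running intersection: for every vertex, the bags containing it form a connected subtree. All three properties hold, so this is a valid tree decomposition of width max|bag| − 1 = 3, and hence tw(G) ≤ 3.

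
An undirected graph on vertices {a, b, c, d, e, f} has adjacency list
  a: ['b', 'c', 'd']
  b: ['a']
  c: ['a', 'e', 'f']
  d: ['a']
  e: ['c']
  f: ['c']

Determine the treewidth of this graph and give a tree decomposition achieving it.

Treewidth 1.
One optimal decomposition is:
Bags: B1 = {a, d}  B2 = {a, c}  B3 = {a, b}  B4 = {c, e}  B5 = {c, f}
Tree: B1–B2, B2–B3, B2–B4, B2–B5

Every bag has size at most 2, so the width is 2 − 1 = 1 and tw(G) ≤ 1. G has an edge, so its treewidth is at least 1. Therefore the treewidth is 1.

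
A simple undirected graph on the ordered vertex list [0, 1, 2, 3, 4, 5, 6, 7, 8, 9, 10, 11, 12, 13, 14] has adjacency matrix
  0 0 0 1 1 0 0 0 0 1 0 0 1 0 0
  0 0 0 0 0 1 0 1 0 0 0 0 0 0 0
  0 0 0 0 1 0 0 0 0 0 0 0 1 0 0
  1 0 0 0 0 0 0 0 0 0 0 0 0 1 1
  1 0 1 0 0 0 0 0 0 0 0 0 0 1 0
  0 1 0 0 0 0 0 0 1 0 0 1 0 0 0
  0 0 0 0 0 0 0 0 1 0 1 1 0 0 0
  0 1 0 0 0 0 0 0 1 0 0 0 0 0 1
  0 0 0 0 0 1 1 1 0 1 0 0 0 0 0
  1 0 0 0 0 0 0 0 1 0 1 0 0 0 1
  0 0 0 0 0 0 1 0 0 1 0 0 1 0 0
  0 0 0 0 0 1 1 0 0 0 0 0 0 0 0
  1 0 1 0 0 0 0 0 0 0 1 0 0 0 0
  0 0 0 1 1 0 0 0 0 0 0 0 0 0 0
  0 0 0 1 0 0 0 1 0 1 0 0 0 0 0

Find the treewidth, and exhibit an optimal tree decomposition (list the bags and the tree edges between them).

Every bag has size at most 4, so the width is 4 − 1 = 3 and tw(G) ≤ 3. For the lower bound: the 4 vertex sets {1,5,11}, {7}, {8}, {6,9,10,14} are disjoint, each induces a connected subgraph, and every pair is joined by at least one edge of G. Contracting each set to a single vertex therefore yields K_{4} as a minor, and since treewidth is minor-monotone, tw(G) ≥ tw(K_{4}) = 3. Therefore the treewidth is 3.

Treewidth 3.
Bags: B1 = {1, 5, 7, 11}  B2 = {5, 7, 8, 11}  B3 = {6, 7, 8, 11}  B4 = {6, 7, 8, 14}  B5 = {6, 8, 9, 14}  B6 = {6, 9, 10, 14}  B7 = {3, 9, 10, 14}  B8 = {0, 3, 9, 10}  B9 = {0, 3, 10, 12}  B10 = {0, 3, 12, 13}  B11 = {0, 4, 12, 13}  B12 = {2, 4, 12, 13}
Tree: B1–B2, B2–B3, B3–B4, B4–B5, B5–B6, B6–B7, B7–B8, B8–B9, B9–B10, B10–B11, B11–B12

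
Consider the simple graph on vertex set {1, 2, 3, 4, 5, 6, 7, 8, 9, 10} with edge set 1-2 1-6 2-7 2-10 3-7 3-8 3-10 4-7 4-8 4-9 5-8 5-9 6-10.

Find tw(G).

2

A width-2 tree decomposition is:
Bags: B1 = {5, 8, 9}  B2 = {4, 8, 9}  B3 = {3, 4, 8}  B4 = {3, 4, 7}  B5 = {3, 7, 10}  B6 = {2, 7, 10}  B7 = {2, 6, 10}  B8 = {1, 2, 6}
Tree: B1–B2, B2–B3, B3–B4, B4–B5, B5–B6, B6–B7, B7–B8
Every bag has size at most 3, so the width is 3 − 1 = 2 and tw(G) ≤ 2. For the lower bound, G contains the cycle 5–9–4–8–5, so G is not a forest; only forests have treewidth ≤ 1, hence tw(G) ≥ 2. The upper and lower bounds meet at 2, so that is the treewidth.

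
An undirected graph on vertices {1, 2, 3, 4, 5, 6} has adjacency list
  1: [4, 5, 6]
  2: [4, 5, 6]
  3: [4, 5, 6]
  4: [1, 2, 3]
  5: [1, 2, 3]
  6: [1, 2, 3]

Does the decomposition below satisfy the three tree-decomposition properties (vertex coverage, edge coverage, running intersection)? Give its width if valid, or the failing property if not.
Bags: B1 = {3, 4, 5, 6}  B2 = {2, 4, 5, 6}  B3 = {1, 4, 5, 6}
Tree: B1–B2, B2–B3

Yes; width 3.

Vertex coverage: the bags together contain {1, 2, 3, 4, 5, 6}, the full vertex set. Edge coverage: each edge of G has both endpoints in at least one bag. Running intersection: for every vertex, the bags containing it form a connected subtree. All three properties hold, so this is a valid tree decomposition of width max|bag| − 1 = 3, and hence tw(G) ≤ 3.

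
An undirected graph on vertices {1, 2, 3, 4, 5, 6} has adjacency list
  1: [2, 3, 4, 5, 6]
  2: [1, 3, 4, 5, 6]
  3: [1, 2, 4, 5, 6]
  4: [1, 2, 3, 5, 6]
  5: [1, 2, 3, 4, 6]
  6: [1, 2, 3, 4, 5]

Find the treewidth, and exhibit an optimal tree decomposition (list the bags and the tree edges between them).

A single bag containing all 6 vertices is trivially a valid decomposition of width 5. Conversely, {1, 2, 3, 4, 5, 6} is a clique of size 6, and the vertices of any clique must share a bag in every tree decomposition; so some bag has ≥ 6 vertices and tw(G) ≥ 5. Therefore the treewidth is 5.

Treewidth 5.
One optimal decomposition is:
Bags: B1 = {1, 2, 3, 4, 5, 6}
Tree: (single bag)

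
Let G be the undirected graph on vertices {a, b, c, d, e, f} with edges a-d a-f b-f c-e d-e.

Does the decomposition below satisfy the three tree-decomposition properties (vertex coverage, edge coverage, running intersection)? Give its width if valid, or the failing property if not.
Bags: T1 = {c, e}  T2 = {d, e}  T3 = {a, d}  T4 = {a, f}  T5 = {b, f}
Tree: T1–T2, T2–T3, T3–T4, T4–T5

Vertex coverage: the bags together contain {a, b, c, d, e, f}, the full vertex set. Edge coverage: each edge of G has both endpoints in at least one bag. Running intersection: for every vertex, the bags containing it form a connected subtree. All three properties hold, so this is a valid tree decomposition of width max|bag| − 1 = 1, and hence tw(G) ≤ 1.

Yes; width 1.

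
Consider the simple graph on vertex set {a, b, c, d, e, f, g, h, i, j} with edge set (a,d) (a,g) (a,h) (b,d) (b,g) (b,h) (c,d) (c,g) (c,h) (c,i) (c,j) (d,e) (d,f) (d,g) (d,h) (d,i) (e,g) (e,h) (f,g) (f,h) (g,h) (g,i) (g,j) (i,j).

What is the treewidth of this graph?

A width-3 tree decomposition is:
Bags: B1 = {b, d, g, h}  B2 = {a, d, g, h}  B3 = {d, f, g, h}  B4 = {c, d, g, h}  B5 = {d, e, g, h}  B6 = {c, d, g, i}  B7 = {c, g, i, j}
Tree: B1–B2, B1–B3, B2–B4, B3–B5, B4–B6, B6–B7
The largest bag has 4 vertices, giving width 3; this decomposition certifies tw(G) ≤ 3. For the lower bound, the 4 vertices {d, f, g, h} are pairwise adjacent, and any tree decomposition puts a clique entirely inside one bag — forcing width ≥ 3. Combining the bounds, tw(G) = 3.

3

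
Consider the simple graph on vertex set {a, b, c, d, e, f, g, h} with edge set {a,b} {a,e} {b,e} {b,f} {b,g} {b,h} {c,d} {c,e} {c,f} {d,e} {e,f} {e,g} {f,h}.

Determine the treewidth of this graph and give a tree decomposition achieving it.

Treewidth 2.
Bags: B1 = {c, e, f}  B2 = {c, d, e}  B3 = {b, e, f}  B4 = {a, b, e}  B5 = {b, e, g}  B6 = {b, f, h}
Tree: B1–B2, B1–B3, B3–B4, B3–B5, B3–B6

Every bag has size at most 3, so the width is 3 − 1 = 2 and tw(G) ≤ 2. Conversely, {c, d, e} is a clique of size 3, and the vertices of any clique must share a bag in every tree decomposition; so some bag has ≥ 3 vertices and tw(G) ≥ 2. Hence tw(G) = 2 exactly.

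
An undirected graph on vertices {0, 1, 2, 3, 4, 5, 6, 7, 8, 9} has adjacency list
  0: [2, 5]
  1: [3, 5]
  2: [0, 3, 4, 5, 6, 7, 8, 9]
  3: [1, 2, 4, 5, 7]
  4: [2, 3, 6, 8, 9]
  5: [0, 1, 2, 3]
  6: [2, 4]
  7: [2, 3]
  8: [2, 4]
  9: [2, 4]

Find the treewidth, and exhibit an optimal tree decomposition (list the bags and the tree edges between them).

Each bag holds 3 vertices, so the decomposition has width 2, which upper-bounds the treewidth. For the lower bound, the 3 vertices {1, 3, 5} are pairwise adjacent, and any tree decomposition puts a clique entirely inside one bag — forcing width ≥ 2. Combining the bounds, tw(G) = 2.

Treewidth 2.
One such decomposition:
Bags: B1 = {2, 3, 4}  B2 = {2, 3, 5}  B3 = {1, 3, 5}  B4 = {2, 4, 6}  B5 = {0, 2, 5}  B6 = {2, 4, 9}  B7 = {2, 3, 7}  B8 = {2, 4, 8}
Tree: B1–B2, B2–B3, B1–B4, B2–B5, B4–B6, B1–B7, B6–B8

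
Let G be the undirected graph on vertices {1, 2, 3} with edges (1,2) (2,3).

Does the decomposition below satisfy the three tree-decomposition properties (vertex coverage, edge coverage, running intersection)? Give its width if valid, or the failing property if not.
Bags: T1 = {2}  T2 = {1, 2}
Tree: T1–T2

A tree decomposition must satisfy three properties: every vertex lies in some bag; for every edge, both endpoints lie together in some bag; and for every vertex, the bags containing it form a connected subtree. Here vertex 3 appears in no bag, so the decomposition is invalid.

No — vertex 3 appears in no bag.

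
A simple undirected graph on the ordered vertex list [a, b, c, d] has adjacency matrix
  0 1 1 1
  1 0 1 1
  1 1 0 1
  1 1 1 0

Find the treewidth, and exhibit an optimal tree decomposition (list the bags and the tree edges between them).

With just one bag of size 4, the width is 4 − 1 = 3, so tw(G) ≤ 3. For the lower bound, the 4 vertices {a, b, c, d} are pairwise adjacent, and any tree decomposition puts a clique entirely inside one bag — forcing width ≥ 3. Hence tw(G) = 3 exactly.

Treewidth 3.
One optimal decomposition is:
Bags: B1 = {a, b, c, d}
Tree: (single bag)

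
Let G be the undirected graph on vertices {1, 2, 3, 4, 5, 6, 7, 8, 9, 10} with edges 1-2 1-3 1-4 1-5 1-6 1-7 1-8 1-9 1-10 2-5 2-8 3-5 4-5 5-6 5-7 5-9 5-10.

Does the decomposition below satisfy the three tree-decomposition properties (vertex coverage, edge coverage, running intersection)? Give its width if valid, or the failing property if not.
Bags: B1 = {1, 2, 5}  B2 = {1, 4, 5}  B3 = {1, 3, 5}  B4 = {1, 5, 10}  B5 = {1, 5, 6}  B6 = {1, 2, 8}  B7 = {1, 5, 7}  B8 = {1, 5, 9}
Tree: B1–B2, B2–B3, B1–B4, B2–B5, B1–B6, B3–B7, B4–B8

Yes; width 2.

Vertex coverage: the bags together contain {1, 2, 3, 4, 5, 6, 7, 8, 9, 10}, the full vertex set. Edge coverage: each edge of G has both endpoints in at least one bag. Running intersection: for every vertex, the bags containing it form a connected subtree. All three properties hold, so this is a valid tree decomposition of width max|bag| − 1 = 2, and hence tw(G) ≤ 2.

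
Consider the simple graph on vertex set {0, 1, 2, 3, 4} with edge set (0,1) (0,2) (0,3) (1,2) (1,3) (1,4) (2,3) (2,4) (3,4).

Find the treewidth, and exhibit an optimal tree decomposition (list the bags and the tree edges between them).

Treewidth 3.
Bags: B1 = {1, 2, 3, 4}  B2 = {0, 1, 2, 3}
Tree: B1–B2

The largest bag has 4 vertices, giving width 3; this decomposition certifies tw(G) ≤ 3. For the lower bound, the 4 vertices {0, 1, 2, 3} are pairwise adjacent, and any tree decomposition puts a clique entirely inside one bag — forcing width ≥ 3. Combining the bounds, tw(G) = 3.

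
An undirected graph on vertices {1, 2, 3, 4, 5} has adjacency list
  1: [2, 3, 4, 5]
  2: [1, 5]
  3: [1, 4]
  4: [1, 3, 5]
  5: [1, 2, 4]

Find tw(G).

A width-2 tree decomposition is:
Bags: B1 = {1, 4, 5}  B2 = {1, 2, 5}  B3 = {1, 3, 4}
Tree: B1–B2, B1–B3
Every bag has size at most 3, so the width is 3 − 1 = 2 and tw(G) ≤ 2. For the lower bound, the 3 vertices {1, 2, 5} are pairwise adjacent, and any tree decomposition puts a clique entirely inside one bag — forcing width ≥ 2. The upper and lower bounds meet at 2, so that is the treewidth.

2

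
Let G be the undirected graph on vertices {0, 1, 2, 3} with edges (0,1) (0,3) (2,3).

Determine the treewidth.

1

A width-1 tree decomposition is:
Bags: B1 = {0, 1}  B2 = {0, 3}  B3 = {2, 3}
Tree: B1–B2, B2–B3
Each bag holds 2 vertices, so the decomposition has width 1, which upper-bounds the treewidth. G has an edge, so its treewidth is at least 1. The upper and lower bounds meet at 1, so that is the treewidth.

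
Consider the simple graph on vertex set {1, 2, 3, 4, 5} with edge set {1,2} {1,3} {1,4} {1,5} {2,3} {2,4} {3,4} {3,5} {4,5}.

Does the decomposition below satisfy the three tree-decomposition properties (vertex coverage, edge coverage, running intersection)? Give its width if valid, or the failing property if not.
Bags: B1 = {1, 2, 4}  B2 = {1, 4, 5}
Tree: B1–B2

A tree decomposition must satisfy three properties: every vertex lies in some bag; for every edge, both endpoints lie together in some bag; and for every vertex, the bags containing it form a connected subtree. Here vertex 3 appears in no bag, so the decomposition is invalid.

No — vertex 3 appears in no bag.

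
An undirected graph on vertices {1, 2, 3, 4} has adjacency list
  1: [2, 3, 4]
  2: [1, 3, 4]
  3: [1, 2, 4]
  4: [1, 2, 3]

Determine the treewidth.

3

A width-3 tree decomposition is:
Bags: B1 = {1, 2, 3, 4}
Tree: (single bag)
A single bag containing all 4 vertices is trivially a valid decomposition of width 3. On the other hand G contains the 4-clique {1, 2, 3, 4}. A clique must lie in a single bag of any decomposition, so no decomposition can have width below 3. Hence tw(G) = 3 exactly.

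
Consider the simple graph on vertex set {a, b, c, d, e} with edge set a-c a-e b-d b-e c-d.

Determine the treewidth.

2

A width-2 tree decomposition is:
Bags: B1 = {a, b, e}  B2 = {a, b, c}  B3 = {b, c, d}
Tree: B1–B2, B2–B3
Every bag has size at most 3, so the width is 3 − 1 = 2 and tw(G) ≤ 2. Since b–e–a–c–d–b is a cycle in G, G is not acyclic. Forests are exactly the graphs of treewidth ≤ 1, so tw(G) ≥ 2. The upper and lower bounds meet at 2, so that is the treewidth.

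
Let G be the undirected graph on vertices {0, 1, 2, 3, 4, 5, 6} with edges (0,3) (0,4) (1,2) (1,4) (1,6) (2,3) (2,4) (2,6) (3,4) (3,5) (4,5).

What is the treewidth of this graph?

A width-2 tree decomposition is:
Bags: B1 = {2, 3, 4}  B2 = {1, 2, 4}  B3 = {0, 3, 4}  B4 = {1, 2, 6}  B5 = {3, 4, 5}
Tree: B1–B2, B1–B3, B2–B4, B1–B5
Every bag has size at most 3, so the width is 3 − 1 = 2 and tw(G) ≤ 2. On the other hand G contains the 3-clique {1, 2, 4}. A clique must lie in a single bag of any decomposition, so no decomposition can have width below 2. Combining the bounds, tw(G) = 2.

2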